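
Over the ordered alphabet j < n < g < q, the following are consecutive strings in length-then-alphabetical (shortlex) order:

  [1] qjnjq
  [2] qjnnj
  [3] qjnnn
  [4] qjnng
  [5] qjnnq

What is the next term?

Find the rightmost character of qjnnq below q, bump it to the next letter, and reset everything to its right to j.

qjngj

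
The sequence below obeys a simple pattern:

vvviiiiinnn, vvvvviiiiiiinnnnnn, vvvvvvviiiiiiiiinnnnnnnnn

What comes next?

The n-th term is 2n+1 v's then 2n+3 i's then 3n n's (n = 1, 2, …).
At n = 4 the blocks have lengths 9, 11, 12.

vvvvvvvvviiiiiiiiiiinnnnnnnnnnnn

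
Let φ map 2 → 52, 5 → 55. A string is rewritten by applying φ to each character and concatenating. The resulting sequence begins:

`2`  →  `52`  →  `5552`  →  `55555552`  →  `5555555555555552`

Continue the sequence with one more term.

55555555555555555555555555555552

φ(5555555555555552) expands symbol-by-symbol to 55 55 55 55 55 55 55 55 55 55 55 55 55 55 55 52; joining the 16 pieces gives the next term.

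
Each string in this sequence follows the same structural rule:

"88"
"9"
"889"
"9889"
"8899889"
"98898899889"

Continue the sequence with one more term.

889988998898899889

This is a Fibonacci-style word recurrence s(k) = s(k−2)·s(k−1): e.g. 88·9 = 889.
Continuing: 8899889 · 98898899889 gives term 7.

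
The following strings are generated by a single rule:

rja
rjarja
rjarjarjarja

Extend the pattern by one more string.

Each string is two copies of the previous one concatenated.
One more doubling of rjarjarjarja gives the answer.

rjarjarjarjarjarjarjarja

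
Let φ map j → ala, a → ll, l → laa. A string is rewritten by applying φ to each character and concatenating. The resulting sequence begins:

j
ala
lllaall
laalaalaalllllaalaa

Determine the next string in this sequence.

Applying the rule to each of the 19 symbols of laalaalaalllllaalaa gives the pieces laa ll ll laa ll ll laa ll ll laa laa laa laa laa ll ll laa ll ll, which concatenate to the answer.

laalllllaalllllaalllllaalaalaalaalaalllllaallll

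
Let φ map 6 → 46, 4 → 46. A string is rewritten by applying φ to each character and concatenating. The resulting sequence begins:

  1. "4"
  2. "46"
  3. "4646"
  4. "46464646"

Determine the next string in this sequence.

Apply φ to 46464646 symbol by symbol: 4→46, 6→46, 4→46, 6→46, 4→46, 6→46, 4→46, 6→46; joined: 46 46 46 46 46 46 46 46.

4646464646464646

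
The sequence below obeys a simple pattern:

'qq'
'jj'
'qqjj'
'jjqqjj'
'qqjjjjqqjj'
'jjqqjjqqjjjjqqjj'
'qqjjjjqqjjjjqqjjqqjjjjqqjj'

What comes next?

Each term (from the third on) is the two preceding terms concatenated in order: term 3 = qq·jj = qqjj.
Continuing: jjqqjjqqjjjjqqjj · qqjjjjqqjjjjqqjjqqjjjjqqjj gives term 8.

jjqqjjqqjjjjqqjjqqjjjjqqjjjjqqjjqqjjjjqqjj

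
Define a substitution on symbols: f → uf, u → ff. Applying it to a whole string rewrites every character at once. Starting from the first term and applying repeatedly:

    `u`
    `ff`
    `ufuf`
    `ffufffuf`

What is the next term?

ufufffufufufffuf

Apply φ to ffufffuf symbol by symbol: f→uf, f→uf, u→ff, f→uf, f→uf, f→uf, u→ff, f→uf; joined: uf uf ff uf uf uf ff uf.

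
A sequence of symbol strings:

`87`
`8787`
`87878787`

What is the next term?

s(k+1) = s(k)·s(k) — each term doubles the last.
One more doubling of 87878787 gives the answer.

8787878787878787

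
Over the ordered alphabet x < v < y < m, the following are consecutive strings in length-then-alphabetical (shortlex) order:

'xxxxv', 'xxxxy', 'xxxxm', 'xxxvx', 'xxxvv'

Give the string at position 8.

Continuing the enumeration 3 steps past xxxvv: xxxvv → xxxvy → xxxvm → (answer).

xxxyx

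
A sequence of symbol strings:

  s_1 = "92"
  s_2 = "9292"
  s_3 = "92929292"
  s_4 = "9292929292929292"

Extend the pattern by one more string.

Every step duplicates the string.
Doubling 9292929292929292:

92929292929292929292929292929292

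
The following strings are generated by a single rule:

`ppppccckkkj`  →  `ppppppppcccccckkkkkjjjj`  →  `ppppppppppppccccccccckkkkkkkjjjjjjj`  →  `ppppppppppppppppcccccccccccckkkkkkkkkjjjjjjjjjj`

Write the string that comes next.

Each string has the form p^{4n} c^{3n} k^{2n+1} j^{3n-2} (n = 1, 2, …).
At n = 5 the blocks have lengths 20, 15, 11, 13.

ppppppppppppppppppppccccccccccccccckkkkkkkkkkkjjjjjjjjjjjjj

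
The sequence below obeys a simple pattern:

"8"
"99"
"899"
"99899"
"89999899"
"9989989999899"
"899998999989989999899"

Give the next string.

9989989999899899998999989989999899

Each term (from the third on) is the two preceding terms concatenated in order: term 3 = 8·99 = 899.
The next term joins 9989989999899 and 899998999989989999899.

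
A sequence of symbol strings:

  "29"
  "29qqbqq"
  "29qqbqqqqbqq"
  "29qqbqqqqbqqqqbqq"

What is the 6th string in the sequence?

The strings grow by a fixed suffix qqbqq each time.
From 29qqbqqqqbqqqqbqq, 2 further steps: 29qqbqqqqbqqqqbqq → 29qqbqqqqbqqqqbqqqqbqq → (answer).

29qqbqqqqbqqqqbqqqqbqqqqbqq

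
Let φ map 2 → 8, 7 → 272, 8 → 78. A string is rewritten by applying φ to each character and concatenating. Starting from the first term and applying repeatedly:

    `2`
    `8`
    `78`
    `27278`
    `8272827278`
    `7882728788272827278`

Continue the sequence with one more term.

Rewriting the 19 symbols of 7882728788272827278 one by one yields 272 78 78 8 272 8 78 272 78 78 8 272 8 78 8 272 8 272 78; concatenated:

27278788272878272787882728788272827278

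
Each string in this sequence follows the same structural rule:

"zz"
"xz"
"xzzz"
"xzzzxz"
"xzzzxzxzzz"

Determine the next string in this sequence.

xzzzxzxzzzxzzzxz

Each term (from the third on) is the previous term followed by the one before it: term 3 = xz·zz = xzzz.
The next term joins xzzzxzxzzz and xzzzxz.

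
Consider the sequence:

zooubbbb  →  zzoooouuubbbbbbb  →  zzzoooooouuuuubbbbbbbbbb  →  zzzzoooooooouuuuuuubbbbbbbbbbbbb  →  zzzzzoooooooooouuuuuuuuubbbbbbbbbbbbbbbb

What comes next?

zzzzzzoooooooooooouuuuuuuuuuubbbbbbbbbbbbbbbbbbb

The n-th term is n z's then 2n o's then 2n-1 u's then 3n+1 b's (n = 1, 2, …).
For the next term, n = 6, so the run lengths are 6, 12, 11, 19.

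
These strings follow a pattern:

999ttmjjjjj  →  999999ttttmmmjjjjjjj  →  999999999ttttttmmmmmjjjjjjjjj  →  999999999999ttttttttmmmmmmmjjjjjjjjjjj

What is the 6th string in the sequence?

999999999999999999ttttttttttttmmmmmmmmmmmjjjjjjjjjjjjjjj

Term n consists of 3n 9's, followed by 2n t's, followed by 2n-1 m's, followed by 2n+3 j's (n = 1, 2, …).
Setting n = 6 gives 18, 12, 11, 15 characters in each block.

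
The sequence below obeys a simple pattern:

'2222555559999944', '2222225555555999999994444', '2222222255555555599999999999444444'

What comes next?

Each string has the form 2^{2n+2} 5^{2n+3} 9^{3n+2} 4^{2n} (n = 1, 2, …).
Setting n = 4 gives 10, 11, 14, 8 characters in each block.

2222222222555555555559999999999999944444444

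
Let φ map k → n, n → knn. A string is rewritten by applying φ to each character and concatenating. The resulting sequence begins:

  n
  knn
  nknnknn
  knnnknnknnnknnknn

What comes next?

nknnknnknnnknnknnnknnknnknnnknnknnnknnknn

φ(knnnknnknnnknnknn) expands symbol-by-symbol to n knn knn knn n knn knn n knn knn knn n knn knn n knn knn; joining the 17 pieces gives the next term.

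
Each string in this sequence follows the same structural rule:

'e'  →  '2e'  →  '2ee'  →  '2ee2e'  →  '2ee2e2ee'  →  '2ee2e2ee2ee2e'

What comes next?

2ee2e2ee2ee2e2ee2e2ee

This is a Fibonacci-style word recurrence s(k) = s(k−1)·s(k−2): e.g. 2e·e = 2ee.
Continuing: 2ee2e2ee2ee2e · 2ee2e2ee gives term 7.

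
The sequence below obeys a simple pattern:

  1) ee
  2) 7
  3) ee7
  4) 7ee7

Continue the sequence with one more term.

Each term (from the third on) is the two preceding terms concatenated in order: term 3 = ee·7 = ee7.
So term 5 is ee7·7ee7.

ee77ee7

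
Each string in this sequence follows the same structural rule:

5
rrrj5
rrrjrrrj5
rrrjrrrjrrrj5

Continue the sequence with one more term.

The strings grow by a fixed prefix rrrj each time.
So the next term is rrrj·rrrjrrrjrrrj5.

rrrjrrrjrrrjrrrj5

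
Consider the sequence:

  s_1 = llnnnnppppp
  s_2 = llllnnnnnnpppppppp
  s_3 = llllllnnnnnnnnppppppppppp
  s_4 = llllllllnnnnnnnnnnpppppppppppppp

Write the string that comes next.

The n-th term is 2n l's then 2n+2 n's then 3n+2 p's (n = 1, 2, …).
Setting n = 5 gives 10, 12, 17 characters in each block.

llllllllllnnnnnnnnnnnnppppppppppppppppp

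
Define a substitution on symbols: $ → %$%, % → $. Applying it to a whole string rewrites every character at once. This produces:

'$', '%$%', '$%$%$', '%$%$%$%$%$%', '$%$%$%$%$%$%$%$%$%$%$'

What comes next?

φ($%$%$%$%$%$%$%$%$%$%$) expands symbol-by-symbol to %$% $ %$% $ %$% $ %$% $ %$% $ %$% $ %$% $ %$% $ %$% $ %$% $ %$%; joining the 21 pieces gives the next term.

%$%$%$%$%$%$%$%$%$%$%$%$%$%$%$%$%$%$%$%$%$%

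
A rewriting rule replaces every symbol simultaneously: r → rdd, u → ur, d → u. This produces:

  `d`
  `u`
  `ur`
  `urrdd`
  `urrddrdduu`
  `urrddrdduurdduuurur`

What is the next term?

urrddrdduurdduuururrdduuurururrddurrdd

φ(urrddrdduurdduuurur) expands symbol-by-symbol to ur rdd rdd u u rdd u u ur ur rdd u u ur ur ur rdd ur rdd; joining the 19 pieces gives the next term.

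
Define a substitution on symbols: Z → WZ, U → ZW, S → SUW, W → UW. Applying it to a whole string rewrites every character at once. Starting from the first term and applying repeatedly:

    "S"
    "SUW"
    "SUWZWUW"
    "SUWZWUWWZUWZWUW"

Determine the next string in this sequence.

φ(SUWZWUWWZUWZWUW) expands symbol-by-symbol to SUW ZW UW WZ UW ZW UW UW WZ ZW UW WZ UW ZW UW; joining the 15 pieces gives the next term.

SUWZWUWWZUWZWUWUWWZZWUWWZUWZWUW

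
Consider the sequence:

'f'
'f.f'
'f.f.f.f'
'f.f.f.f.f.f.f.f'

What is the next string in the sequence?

s(k+1) = s(k)·.·s(k) — each term doubles the last with '.' between the halves.
So the next term is two copies of f.f.f.f.f.f.f.f with '.' between the halves.

f.f.f.f.f.f.f.f.f.f.f.f.f.f.f.f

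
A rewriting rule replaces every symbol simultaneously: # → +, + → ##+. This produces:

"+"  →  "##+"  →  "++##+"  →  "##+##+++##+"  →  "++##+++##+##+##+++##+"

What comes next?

Rewriting the 21 symbols of ++##+++##+##+##+++##+ one by one yields ##+ ##+ + + ##+ ##+ ##+ + + ##+ + + ##+ + + ##+ ##+ ##+ + + ##+; concatenated:

##+##+++##+##+##+++##+++##+++##+##+##+++##+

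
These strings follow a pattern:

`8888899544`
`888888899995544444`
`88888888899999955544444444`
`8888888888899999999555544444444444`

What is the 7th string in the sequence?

8888888888888888899999999999999555555544444444444444444444

Reading off run lengths: 8 runs 5, 7, 9, 11; 9 runs 2, 4, 6, 8; 5 runs 1, 2, 3, 4; 4 runs 2, 5, 8, 11 — each is linear in n (n = 1, 2, …).
For term 7, n = 7, so the run lengths are 17, 14, 7, 20.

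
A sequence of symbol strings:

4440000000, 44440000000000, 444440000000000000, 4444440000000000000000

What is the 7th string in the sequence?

4444444440000000000000000000000000

The n-th term is n+1 4's then 3n+1 0's, where the shown terms are n = 2, 3, 4, 5.
Setting n = 8 gives 9, 25 characters in each block.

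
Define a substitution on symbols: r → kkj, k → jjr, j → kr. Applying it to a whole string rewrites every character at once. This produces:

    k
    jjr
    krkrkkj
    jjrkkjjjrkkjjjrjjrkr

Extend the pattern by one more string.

Rewriting the 20 symbols of jjrkkjjjrkkjjjrjjrkr one by one yields kr kr kkj jjr jjr kr kr kr kkj jjr jjr kr kr kr kkj kr kr kkj jjr kkj; concatenated:

krkrkkjjjrjjrkrkrkrkkjjjrjjrkrkrkrkkjkrkrkkjjjrkkj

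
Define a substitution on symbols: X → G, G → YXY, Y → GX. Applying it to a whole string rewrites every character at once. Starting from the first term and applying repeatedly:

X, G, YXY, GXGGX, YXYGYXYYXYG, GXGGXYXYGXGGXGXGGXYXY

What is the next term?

Rewriting the 21 symbols of GXGGXYXYGXGGXGXGGXYXY one by one yields YXY G YXY YXY G GX G GX YXY G YXY YXY G YXY G YXY YXY G GX G GX; concatenated:

YXYGYXYYXYGGXGGXYXYGYXYYXYGYXYGYXYYXYGGXGGX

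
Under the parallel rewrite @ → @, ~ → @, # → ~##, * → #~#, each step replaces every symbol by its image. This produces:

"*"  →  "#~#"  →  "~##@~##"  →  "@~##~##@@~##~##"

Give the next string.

@@~##~##@~##~##@@@~##~##@~##~##

Applying the rule to each of the 15 symbols of @~##~##@@~##~## gives the pieces @ @ ~## ~## @ ~## ~## @ @ @ ~## ~## @ ~## ~##, which concatenate to the answer.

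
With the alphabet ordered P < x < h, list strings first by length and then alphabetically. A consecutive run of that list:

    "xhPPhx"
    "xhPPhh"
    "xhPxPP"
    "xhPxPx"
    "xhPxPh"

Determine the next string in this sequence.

Find the rightmost character of xhPxPh below h, bump it to the next letter, and reset everything to its right to P.

xhPxxP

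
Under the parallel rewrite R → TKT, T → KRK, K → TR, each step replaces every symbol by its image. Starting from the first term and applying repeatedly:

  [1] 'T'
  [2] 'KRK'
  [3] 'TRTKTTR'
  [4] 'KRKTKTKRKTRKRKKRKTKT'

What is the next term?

φ(KRKTKTKRKTRKRKKRKTKT) expands symbol-by-symbol to TR TKT TR KRK TR KRK TR TKT TR KRK TKT TR TKT TR TR TKT TR KRK TR KRK; joining the 20 pieces gives the next term.

TRTKTTRKRKTRKRKTRTKTTRKRKTKTTRTKTTRTRTKTTRKRKTRKRK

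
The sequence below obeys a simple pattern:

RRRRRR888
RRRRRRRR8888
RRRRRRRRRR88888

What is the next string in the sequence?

Each string has the form R^{2n} 8^{n}, where the shown terms are n = 3, 4, 5.
For the next term, n = 6, so the run lengths are 12, 6.

RRRRRRRRRRRR888888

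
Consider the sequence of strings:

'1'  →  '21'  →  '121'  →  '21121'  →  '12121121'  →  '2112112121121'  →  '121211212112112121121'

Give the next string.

From term 3 onward, concatenate the second-to-last term with the last: 1·21 = 121, 21·121 = 21121, …
The next term joins 2112112121121 and 121211212112112121121.

2112112121121121211212112112121121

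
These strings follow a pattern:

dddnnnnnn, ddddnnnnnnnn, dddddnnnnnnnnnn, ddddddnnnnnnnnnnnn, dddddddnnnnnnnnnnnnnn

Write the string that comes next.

Reading off run lengths: d runs 3, 4, 5, 6, 7; n runs 6, 8, 10, 12, 14 — each is linear in n, where the shown terms are n = 2, 3, 4, 5, 6.
At n = 7 the blocks have lengths 8, 16.

ddddddddnnnnnnnnnnnnnnnn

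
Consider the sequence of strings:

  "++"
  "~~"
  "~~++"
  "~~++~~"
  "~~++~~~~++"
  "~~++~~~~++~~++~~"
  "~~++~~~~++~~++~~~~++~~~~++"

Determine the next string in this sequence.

From term 3 onward, concatenate the last term with the second-to-last: ~~·++ = ~~++, ~~++·~~ = ~~++~~, …
Continuing: ~~++~~~~++~~++~~~~++~~~~++ · ~~++~~~~++~~++~~ gives term 8.

~~++~~~~++~~++~~~~++~~~~++~~++~~~~++~~++~~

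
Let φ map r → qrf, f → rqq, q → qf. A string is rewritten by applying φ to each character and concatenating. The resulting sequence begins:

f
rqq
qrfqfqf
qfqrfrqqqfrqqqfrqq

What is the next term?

qfrqqqfqrfrqqqrfqfqfqfrqqqrfqfqfqfrqqqrfqfqf

Replace each of the 18 characters of qfqrfrqqqfrqqqfrqq in place — qf rqq qf qrf rqq qrf qf qf qf rqq qrf qf qf qf rqq qrf qf qf — and concatenate.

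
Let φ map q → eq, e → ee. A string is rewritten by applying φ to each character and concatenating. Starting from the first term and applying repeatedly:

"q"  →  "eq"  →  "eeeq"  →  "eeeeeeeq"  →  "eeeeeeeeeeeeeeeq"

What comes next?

Rewriting the 16 symbols of eeeeeeeeeeeeeeeq one by one yields ee ee ee ee ee ee ee ee ee ee ee ee ee ee ee eq; concatenated:

eeeeeeeeeeeeeeeeeeeeeeeeeeeeeeeq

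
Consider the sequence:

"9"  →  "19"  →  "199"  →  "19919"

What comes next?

From term 3 onward, concatenate the last term with the second-to-last: 19·9 = 199, 199·19 = 19919, …
Continuing: 19919 · 199 gives term 5.

19919199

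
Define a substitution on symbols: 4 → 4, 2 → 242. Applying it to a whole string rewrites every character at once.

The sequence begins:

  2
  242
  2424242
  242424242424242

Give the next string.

Applying the rule to each of the 15 symbols of 242424242424242 gives the pieces 242 4 242 4 242 4 242 4 242 4 242 4 242 4 242, which concatenate to the answer.

2424242424242424242424242424242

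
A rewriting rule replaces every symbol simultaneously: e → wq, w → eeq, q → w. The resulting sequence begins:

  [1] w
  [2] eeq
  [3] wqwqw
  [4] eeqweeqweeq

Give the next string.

Expanding eeqweeqweeq: e→wq, e→wq, q→w, w→eeq, e→wq, e→wq, q→w, w→eeq, e→wq, e→wq, q→w. Concatenated: wq wq w eeq wq wq w eeq wq wq w.

wqwqweeqwqwqweeqwqwqw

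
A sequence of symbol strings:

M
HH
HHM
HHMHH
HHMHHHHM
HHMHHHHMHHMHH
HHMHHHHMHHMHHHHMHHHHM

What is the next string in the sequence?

HHMHHHHMHHMHHHHMHHHHMHHMHHHHMHHMHH

From term 3 onward, concatenate the last term with the second-to-last: HH·M = HHM, HHM·HH = HHMHH, …
Continuing: HHMHHHHMHHMHHHHMHHHHM · HHMHHHHMHHMHH gives term 8.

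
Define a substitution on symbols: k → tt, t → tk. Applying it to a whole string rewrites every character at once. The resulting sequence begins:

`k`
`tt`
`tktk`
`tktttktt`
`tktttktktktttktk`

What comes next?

tktttktktktttktttktttktktktttktt

φ(tktttktktktttktk) expands symbol-by-symbol to tk tt tk tk tk tt tk tt tk tt tk tk tk tt tk tt; joining the 16 pieces gives the next term.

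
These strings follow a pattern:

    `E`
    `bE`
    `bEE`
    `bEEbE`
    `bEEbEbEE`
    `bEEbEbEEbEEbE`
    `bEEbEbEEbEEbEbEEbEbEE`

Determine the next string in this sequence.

bEEbEbEEbEEbEbEEbEbEEbEEbEbEEbEEbE

Each term (from the third on) is the previous term followed by the one before it: term 3 = bE·E = bEE.
The next term joins bEEbEbEEbEEbEbEEbEbEE and bEEbEbEEbEEbE.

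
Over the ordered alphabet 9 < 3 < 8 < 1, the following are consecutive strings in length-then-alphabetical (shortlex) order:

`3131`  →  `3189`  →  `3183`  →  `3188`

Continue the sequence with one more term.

Treat 3188 as a base-4 numeral over the given alphabet and add one, carrying through any trailing 1's.

3181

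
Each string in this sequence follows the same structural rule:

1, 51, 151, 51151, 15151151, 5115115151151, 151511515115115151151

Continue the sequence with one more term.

5115115151151151511515115115151151

This is a Fibonacci-style word recurrence s(k) = s(k−2)·s(k−1): e.g. 1·51 = 151.
So term 8 is 5115115151151·151511515115115151151.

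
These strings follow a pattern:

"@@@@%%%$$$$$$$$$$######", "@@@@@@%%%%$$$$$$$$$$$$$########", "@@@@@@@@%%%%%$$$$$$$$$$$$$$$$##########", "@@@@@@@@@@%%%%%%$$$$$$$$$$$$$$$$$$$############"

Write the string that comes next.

@@@@@@@@@@@@%%%%%%%$$$$$$$$$$$$$$$$$$$$$$##############

Each string has the form @^{2n-2} %^{n} $^{3n+1} #^{2n}, where the shown terms are n = 3, 4, 5, 6.
Setting n = 7 gives 12, 7, 22, 14 characters in each block.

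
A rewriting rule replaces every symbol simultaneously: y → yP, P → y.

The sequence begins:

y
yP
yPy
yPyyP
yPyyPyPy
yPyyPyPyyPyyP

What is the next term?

Replace each of the 13 characters of yPyyPyPyyPyyP in place — yP y yP yP y yP y yP yP y yP yP y — and concatenate.

yPyyPyPyyPyyPyPyyPyPy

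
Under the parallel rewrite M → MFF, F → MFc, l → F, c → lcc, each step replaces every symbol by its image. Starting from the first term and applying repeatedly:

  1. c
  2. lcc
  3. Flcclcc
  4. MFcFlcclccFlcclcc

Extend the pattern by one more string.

Rewriting the 17 symbols of MFcFlcclccFlcclcc one by one yields MFF MFc lcc MFc F lcc lcc F lcc lcc MFc F lcc lcc F lcc lcc; concatenated:

MFFMFclccMFcFlcclccFlcclccMFcFlcclccFlcclcc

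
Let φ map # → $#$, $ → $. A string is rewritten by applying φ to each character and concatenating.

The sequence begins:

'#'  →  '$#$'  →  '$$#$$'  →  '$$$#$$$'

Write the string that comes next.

Expanding $$$#$$$: $→$, $→$, $→$, #→$#$, $→$, $→$, $→$. Concatenated: $ $ $ $#$ $ $ $.

$$$$#$$$$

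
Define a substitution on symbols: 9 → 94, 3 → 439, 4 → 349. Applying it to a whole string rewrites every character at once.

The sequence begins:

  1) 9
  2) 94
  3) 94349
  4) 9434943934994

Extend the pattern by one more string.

Replace each of the 13 characters of 9434943934994 in place — 94 349 439 349 94 349 439 94 439 349 94 94 349 — and concatenate.

9434943934994349439944393499494349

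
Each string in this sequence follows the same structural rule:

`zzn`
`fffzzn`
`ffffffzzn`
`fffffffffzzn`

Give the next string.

Each term is the previous one with fff prepended.
Applying this once more to fffffffffzzn:

ffffffffffffzzn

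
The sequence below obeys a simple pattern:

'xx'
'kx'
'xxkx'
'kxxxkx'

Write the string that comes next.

xxkxkxxxkx

This is a Fibonacci-style word recurrence s(k) = s(k−2)·s(k−1): e.g. xx·kx = xxkx.
Continuing: xxkx · kxxxkx gives term 5.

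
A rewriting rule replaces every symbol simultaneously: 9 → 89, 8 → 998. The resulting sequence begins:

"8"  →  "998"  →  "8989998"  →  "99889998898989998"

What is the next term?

Applying the rule to each of the 17 symbols of 99889998898989998 gives the pieces 89 89 998 998 89 89 89 998 998 89 998 89 998 89 89 89 998, which concatenate to the answer.

89899989988989899989988999889998898989998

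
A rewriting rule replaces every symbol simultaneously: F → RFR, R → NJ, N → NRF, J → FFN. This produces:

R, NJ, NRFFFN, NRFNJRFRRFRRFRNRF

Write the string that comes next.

Applying the rule to each of the 17 symbols of NRFNJRFRRFRRFRNRF gives the pieces NRF NJ RFR NRF FFN NJ RFR NJ NJ RFR NJ NJ RFR NJ NRF NJ RFR, which concatenate to the answer.

NRFNJRFRNRFFFNNJRFRNJNJRFRNJNJRFRNJNRFNJRFR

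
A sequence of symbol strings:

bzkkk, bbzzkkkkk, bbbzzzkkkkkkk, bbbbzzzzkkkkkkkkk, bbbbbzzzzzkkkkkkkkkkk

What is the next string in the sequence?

bbbbbbzzzzzzkkkkkkkkkkkkk

Term n consists of n-1 b's, followed by n-1 z's, followed by 2n-1 k's, where the shown terms are n = 2, 3, 4, 5, 6.
For the next term, n = 7, so the run lengths are 6, 6, 13.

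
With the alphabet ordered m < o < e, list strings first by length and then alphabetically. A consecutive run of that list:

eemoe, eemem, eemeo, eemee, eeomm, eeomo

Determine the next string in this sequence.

Find the rightmost character of eeomo below e, bump it to the next letter, and reset everything to its right to m.

eeome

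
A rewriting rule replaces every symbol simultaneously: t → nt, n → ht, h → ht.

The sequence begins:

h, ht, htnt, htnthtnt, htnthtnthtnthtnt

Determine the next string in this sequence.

htnthtnthtnthtnthtnthtnthtnthtnt

Replace each of the 16 characters of htnthtnthtnthtnt in place — ht nt ht nt ht nt ht nt ht nt ht nt ht nt ht nt — and concatenate.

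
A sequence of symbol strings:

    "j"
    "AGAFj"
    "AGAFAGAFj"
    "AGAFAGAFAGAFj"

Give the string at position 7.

Every step adds AGAF at the front: s(k+1) = AGAF·s(k).
From AGAFAGAFAGAFj, 3 further steps: AGAFAGAFAGAFj → AGAFAGAFAGAFAGAFj → AGAFAGAFAGAFAGAFAGAFj → (answer).

AGAFAGAFAGAFAGAFAGAFAGAFj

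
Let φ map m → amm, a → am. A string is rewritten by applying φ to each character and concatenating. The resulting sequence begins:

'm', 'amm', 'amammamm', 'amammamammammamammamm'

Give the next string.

Rewriting the 21 symbols of amammamammammamammamm one by one yields am amm am amm amm am amm am amm amm am amm amm am amm am amm amm am amm amm; concatenated:

amammamammammamammamammammamammammamammamammammamammamm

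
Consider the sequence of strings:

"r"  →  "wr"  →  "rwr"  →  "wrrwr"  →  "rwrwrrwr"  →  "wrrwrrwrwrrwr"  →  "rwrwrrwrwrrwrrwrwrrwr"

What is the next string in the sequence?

Each term (from the third on) is the two preceding terms concatenated in order: term 3 = r·wr = rwr.
Continuing: wrrwrrwrwrrwr · rwrwrrwrwrrwrrwrwrrwr gives term 8.

wrrwrrwrwrrwrrwrwrrwrwrrwrrwrwrrwr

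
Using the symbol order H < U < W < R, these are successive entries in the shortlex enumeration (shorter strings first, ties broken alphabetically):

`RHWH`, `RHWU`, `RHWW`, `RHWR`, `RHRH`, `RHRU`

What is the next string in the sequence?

Treat RHRU as a base-4 numeral over the given alphabet and add one, carrying through any trailing R's.

RHRW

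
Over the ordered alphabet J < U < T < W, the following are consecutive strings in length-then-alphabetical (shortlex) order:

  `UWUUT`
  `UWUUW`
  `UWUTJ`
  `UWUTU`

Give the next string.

The successor of UWUTU increments the rightmost position that isn't already W and resets every position after it to J.

UWUTT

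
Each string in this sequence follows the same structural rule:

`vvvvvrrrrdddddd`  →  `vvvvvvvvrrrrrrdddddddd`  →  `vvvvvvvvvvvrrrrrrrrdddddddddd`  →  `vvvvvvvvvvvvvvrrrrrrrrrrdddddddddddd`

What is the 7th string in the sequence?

vvvvvvvvvvvvvvvvvvvvvvvrrrrrrrrrrrrrrrrdddddddddddddddddd

Term n consists of 3n-1 v's, followed by 2n r's, followed by 2n+2 d's, where the shown terms are n = 2, 3, 4, 5.
For term 7, n = 8, so the run lengths are 23, 16, 18.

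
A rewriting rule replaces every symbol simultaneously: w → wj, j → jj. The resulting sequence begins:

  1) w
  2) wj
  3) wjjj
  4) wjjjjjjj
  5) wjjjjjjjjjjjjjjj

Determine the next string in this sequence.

wjjjjjjjjjjjjjjjjjjjjjjjjjjjjjjj

Replace each of the 16 characters of wjjjjjjjjjjjjjjj in place — wj jj jj jj jj jj jj jj jj jj jj jj jj jj jj jj — and concatenate.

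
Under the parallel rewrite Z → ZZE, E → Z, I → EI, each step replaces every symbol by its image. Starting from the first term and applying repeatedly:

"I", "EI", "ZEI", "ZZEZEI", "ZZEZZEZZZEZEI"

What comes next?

ZZEZZEZZZEZZEZZZEZZEZZEZZZEZEI

Applying the rule to each of the 13 symbols of ZZEZZEZZZEZEI gives the pieces ZZE ZZE Z ZZE ZZE Z ZZE ZZE ZZE Z ZZE Z EI, which concatenate to the answer.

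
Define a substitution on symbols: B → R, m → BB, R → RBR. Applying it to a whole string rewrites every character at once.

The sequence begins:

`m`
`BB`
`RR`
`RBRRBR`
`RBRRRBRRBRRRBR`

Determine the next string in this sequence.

φ(RBRRRBRRBRRRBR) expands symbol-by-symbol to RBR R RBR RBR RBR R RBR RBR R RBR RBR RBR R RBR; joining the 14 pieces gives the next term.

RBRRRBRRBRRBRRRBRRBRRRBRRBRRBRRRBR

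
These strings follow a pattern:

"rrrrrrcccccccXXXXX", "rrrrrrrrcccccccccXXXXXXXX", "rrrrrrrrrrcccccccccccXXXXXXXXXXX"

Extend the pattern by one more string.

rrrrrrrrrrrrcccccccccccccXXXXXXXXXXXXXX

Term n consists of 2n+2 r's, followed by 2n+3 c's, followed by 3n-1 X's, where the shown terms are n = 2, 3, 4.
For the next term, n = 5, so the run lengths are 12, 13, 14.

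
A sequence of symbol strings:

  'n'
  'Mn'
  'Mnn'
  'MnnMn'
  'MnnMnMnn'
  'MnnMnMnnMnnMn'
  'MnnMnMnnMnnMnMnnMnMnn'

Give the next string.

MnnMnMnnMnnMnMnnMnMnnMnnMnMnnMnnMn

Each term (from the third on) is the previous term followed by the one before it: term 3 = Mn·n = Mnn.
Continuing: MnnMnMnnMnnMnMnnMnMnn · MnnMnMnnMnnMn gives term 8.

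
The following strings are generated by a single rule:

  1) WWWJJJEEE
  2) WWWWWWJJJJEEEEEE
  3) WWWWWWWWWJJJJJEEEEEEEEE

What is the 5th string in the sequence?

Term n consists of 3n W's, followed by n+2 J's, followed by 3n E's (n = 1, 2, …).
Setting n = 5 gives 15, 7, 15 characters in each block.

WWWWWWWWWWWWWWWJJJJJJJEEEEEEEEEEEEEEE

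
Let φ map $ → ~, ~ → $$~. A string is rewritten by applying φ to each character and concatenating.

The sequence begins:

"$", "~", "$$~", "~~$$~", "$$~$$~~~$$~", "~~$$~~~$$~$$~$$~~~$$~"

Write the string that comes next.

Rewriting the 21 symbols of ~~$$~~~$$~$$~$$~~~$$~ one by one yields $$~ $$~ ~ ~ $$~ $$~ $$~ ~ ~ $$~ ~ ~ $$~ ~ ~ $$~ $$~ $$~ ~ ~ $$~; concatenated:

$$~$$~~~$$~$$~$$~~~$$~~~$$~~~$$~$$~$$~~~$$~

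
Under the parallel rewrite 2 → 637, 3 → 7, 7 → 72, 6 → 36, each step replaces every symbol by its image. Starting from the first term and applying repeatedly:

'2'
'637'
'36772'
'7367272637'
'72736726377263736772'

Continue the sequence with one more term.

7263772736726373677272637367727367272637

Replace each of the 20 characters of 72736726377263736772 in place — 72 637 72 7 36 72 637 36 7 72 72 637 36 7 72 7 36 72 72 637 — and concatenate.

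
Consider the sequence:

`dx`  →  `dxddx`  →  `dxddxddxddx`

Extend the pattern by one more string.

Each string is two copies of the previous one joined by 'd'.
One more doubling of dxddxddxddx gives the answer.

dxddxddxddxddxddxddxddx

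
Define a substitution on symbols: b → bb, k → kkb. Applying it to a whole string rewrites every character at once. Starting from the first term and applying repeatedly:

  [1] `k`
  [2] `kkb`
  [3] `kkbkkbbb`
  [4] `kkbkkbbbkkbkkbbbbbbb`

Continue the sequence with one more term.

kkbkkbbbkkbkkbbbbbbbkkbkkbbbkkbkkbbbbbbbbbbbbbbb

φ(kkbkkbbbkkbkkbbbbbbb) expands symbol-by-symbol to kkb kkb bb kkb kkb bb bb bb kkb kkb bb kkb kkb bb bb bb bb bb bb bb; joining the 20 pieces gives the next term.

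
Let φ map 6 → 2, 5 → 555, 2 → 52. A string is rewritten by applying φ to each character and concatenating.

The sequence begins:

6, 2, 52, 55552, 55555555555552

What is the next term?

Replace each of the 14 characters of 55555555555552 in place — 555 555 555 555 555 555 555 555 555 555 555 555 555 52 — and concatenate.

55555555555555555555555555555555555555552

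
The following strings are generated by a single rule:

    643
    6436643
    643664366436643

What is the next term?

Each string is two copies of the previous one joined by '6'.
Doubling 643664366436643 with '6' between the halves:

6436643664366436643664366436643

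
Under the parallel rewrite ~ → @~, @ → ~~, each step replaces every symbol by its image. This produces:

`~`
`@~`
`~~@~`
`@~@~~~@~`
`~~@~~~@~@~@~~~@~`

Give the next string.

Rewriting the 16 symbols of ~~@~~~@~@~@~~~@~ one by one yields @~ @~ ~~ @~ @~ @~ ~~ @~ ~~ @~ ~~ @~ @~ @~ ~~ @~; concatenated:

@~@~~~@~@~@~~~@~~~@~~~@~@~@~~~@~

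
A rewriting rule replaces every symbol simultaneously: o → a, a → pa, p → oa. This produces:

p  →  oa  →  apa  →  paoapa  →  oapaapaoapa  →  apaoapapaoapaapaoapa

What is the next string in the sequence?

Replace each of the 20 characters of apaoapapaoapaapaoapa in place — pa oa pa a pa oa pa oa pa a pa oa pa pa oa pa a pa oa pa — and concatenate.

paoapaapaoapaoapaapaoapapaoapaapaoapa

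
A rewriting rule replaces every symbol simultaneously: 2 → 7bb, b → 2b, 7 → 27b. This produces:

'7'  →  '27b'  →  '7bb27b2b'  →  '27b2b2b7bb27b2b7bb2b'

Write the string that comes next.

Rewriting the 20 symbols of 27b2b2b7bb27b2b7bb2b one by one yields 7bb 27b 2b 7bb 2b 7bb 2b 27b 2b 2b 7bb 27b 2b 7bb 2b 27b 2b 2b 7bb 2b; concatenated:

7bb27b2b7bb2b7bb2b27b2b2b7bb27b2b7bb2b27b2b2b7bb2b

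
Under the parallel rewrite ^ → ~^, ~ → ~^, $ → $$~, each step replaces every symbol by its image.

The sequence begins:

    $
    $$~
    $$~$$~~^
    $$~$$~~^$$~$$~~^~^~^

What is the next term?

$$~$$~~^$$~$$~~^~^~^$$~$$~~^$$~$$~~^~^~^~^~^~^~^

Applying the rule to each of the 20 symbols of $$~$$~~^$$~$$~~^~^~^ gives the pieces $$~ $$~ ~^ $$~ $$~ ~^ ~^ ~^ $$~ $$~ ~^ $$~ $$~ ~^ ~^ ~^ ~^ ~^ ~^ ~^, which concatenate to the answer.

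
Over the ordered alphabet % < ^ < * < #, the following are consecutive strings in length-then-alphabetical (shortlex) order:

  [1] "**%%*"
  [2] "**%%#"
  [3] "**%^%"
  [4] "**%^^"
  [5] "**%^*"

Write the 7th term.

**%*%

Stepping forward 2 times from **%^*: **%^* → **%^#, then the target.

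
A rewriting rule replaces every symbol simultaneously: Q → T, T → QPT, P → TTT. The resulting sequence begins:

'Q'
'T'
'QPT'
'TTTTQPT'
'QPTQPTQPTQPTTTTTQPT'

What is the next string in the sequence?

TTTTQPTTTTTQPTTTTTQPTTTTTQPTQPTQPTQPTQPTTTTTQPT

Applying the rule to each of the 19 symbols of QPTQPTQPTQPTTTTTQPT gives the pieces T TTT QPT T TTT QPT T TTT QPT T TTT QPT QPT QPT QPT QPT T TTT QPT, which concatenate to the answer.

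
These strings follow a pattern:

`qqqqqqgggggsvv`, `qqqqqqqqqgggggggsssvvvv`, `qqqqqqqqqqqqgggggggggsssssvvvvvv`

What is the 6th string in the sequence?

Reading off run lengths: q runs 6, 9, 12; g runs 5, 7, 9; s runs 1, 3, 5; v runs 2, 4, 6 — each is linear in n (n = 1, 2, …).
At n = 6 the blocks have lengths 21, 15, 11, 12.

qqqqqqqqqqqqqqqqqqqqqgggggggggggggggsssssssssssvvvvvvvvvvvv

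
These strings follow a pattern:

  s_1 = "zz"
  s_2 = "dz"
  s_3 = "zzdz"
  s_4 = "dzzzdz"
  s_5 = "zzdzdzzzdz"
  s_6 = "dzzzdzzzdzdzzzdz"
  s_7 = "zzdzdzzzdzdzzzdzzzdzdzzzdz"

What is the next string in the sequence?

dzzzdzzzdzdzzzdzzzdzdzzzdzdzzzdzzzdzdzzzdz

This is a Fibonacci-style word recurrence s(k) = s(k−2)·s(k−1): e.g. zz·dz = zzdz.
Continuing: dzzzdzzzdzdzzzdz · zzdzdzzzdzdzzzdzzzdzdzzzdz gives term 8.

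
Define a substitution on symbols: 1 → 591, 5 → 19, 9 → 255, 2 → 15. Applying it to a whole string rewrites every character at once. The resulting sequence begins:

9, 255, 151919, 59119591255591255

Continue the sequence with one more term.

Rewriting the 17 symbols of 59119591255591255 one by one yields 19 255 591 591 255 19 255 591 15 19 19 19 255 591 15 19 19; concatenated:

192555915912551925559115191919255591151919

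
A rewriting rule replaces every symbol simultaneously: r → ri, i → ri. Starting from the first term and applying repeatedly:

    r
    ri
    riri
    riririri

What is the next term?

Expanding riririri: r→ri, i→ri, r→ri, i→ri, r→ri, i→ri, r→ri, i→ri. Concatenated: ri ri ri ri ri ri ri ri.

riririririririri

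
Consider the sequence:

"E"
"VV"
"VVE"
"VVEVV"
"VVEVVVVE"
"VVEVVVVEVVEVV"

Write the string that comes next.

From term 3 onward, concatenate the last term with the second-to-last: VV·E = VVE, VVE·VV = VVEVV, …
The next term joins VVEVVVVEVVEVV and VVEVVVVE.

VVEVVVVEVVEVVVVEVVVVE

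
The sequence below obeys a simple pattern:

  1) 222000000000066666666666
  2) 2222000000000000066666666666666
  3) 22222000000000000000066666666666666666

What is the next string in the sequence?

222222000000000000000000066666666666666666666

The n-th term is n 2's then 3n+1 0's then 3n+2 6's, where the shown terms are n = 3, 4, 5.
For the next term, n = 6, so the run lengths are 6, 19, 20.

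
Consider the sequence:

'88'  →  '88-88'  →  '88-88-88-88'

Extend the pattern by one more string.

s(k+1) = s(k)·-·s(k) — each term doubles the last with '-' between the halves.
Doubling 88-88-88-88 with '-' between the halves:

88-88-88-88-88-88-88-88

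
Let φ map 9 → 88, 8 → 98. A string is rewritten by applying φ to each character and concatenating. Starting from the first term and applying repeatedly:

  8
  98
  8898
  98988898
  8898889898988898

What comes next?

Rewriting the 16 symbols of 8898889898988898 one by one yields 98 98 88 98 98 98 88 98 88 98 88 98 98 98 88 98; concatenated:

98988898989888988898889898988898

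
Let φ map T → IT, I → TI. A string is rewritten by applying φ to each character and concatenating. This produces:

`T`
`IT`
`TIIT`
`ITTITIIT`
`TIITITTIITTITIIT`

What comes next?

Applying the rule to each of the 16 symbols of TIITITTIITTITIIT gives the pieces IT TI TI IT TI IT IT TI TI IT IT TI IT TI TI IT, which concatenate to the answer.

ITTITIITTIITITTITIITITTIITTITIIT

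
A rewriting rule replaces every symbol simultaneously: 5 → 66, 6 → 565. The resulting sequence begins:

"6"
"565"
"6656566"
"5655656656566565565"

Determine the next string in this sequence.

φ(5655656656566565565) expands symbol-by-symbol to 66 565 66 66 565 66 565 565 66 565 66 565 565 66 565 66 66 565 66; joining the 19 pieces gives the next term.

66565666656566565565665656656556566565666656566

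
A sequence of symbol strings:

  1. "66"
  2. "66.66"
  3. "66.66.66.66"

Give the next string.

s(k+1) = s(k)·.·s(k) — each term doubles the last with '.' between the halves.
One more doubling of 66.66.66.66 gives the answer.

66.66.66.66.66.66.66.66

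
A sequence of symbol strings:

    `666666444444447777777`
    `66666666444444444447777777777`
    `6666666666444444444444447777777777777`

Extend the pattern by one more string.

666666666666444444444444444447777777777777777

Term n consists of 2n+2 6's, followed by 3n+2 4's, followed by 3n+1 7's, where the shown terms are n = 2, 3, 4.
For the next term, n = 5, so the run lengths are 12, 17, 16.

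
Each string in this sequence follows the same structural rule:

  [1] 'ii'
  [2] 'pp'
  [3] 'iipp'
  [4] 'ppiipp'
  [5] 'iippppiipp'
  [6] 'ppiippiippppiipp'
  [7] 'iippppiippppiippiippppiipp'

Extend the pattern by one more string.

Each term (from the third on) is the two preceding terms concatenated in order: term 3 = ii·pp = iipp.
The next term joins ppiippiippppiipp and iippppiippppiippiippppiipp.

ppiippiippppiippiippppiippppiippiippppiipp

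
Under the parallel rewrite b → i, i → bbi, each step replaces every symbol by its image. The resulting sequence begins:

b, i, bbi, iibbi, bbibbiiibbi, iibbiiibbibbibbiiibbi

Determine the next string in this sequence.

Rewriting the 21 symbols of iibbiiibbibbibbiiibbi one by one yields bbi bbi i i bbi bbi bbi i i bbi i i bbi i i bbi bbi bbi i i bbi; concatenated:

bbibbiiibbibbibbiiibbiiibbiiibbibbibbiiibbi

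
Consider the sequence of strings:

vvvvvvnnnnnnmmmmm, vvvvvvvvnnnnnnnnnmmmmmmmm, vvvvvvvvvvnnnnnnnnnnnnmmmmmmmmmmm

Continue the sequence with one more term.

vvvvvvvvvvvvnnnnnnnnnnnnnnnmmmmmmmmmmmmmm

Term n consists of 2n+2 v's, followed by 3n n's, followed by 3n-1 m's, where the shown terms are n = 2, 3, 4.
At n = 5 the blocks have lengths 12, 15, 14.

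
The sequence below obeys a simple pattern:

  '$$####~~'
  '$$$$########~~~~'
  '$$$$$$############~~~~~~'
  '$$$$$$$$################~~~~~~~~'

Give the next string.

Each string has the form $^{2n} #^{4n} ~^{2n} (n = 1, 2, …).
For the next term, n = 5, so the run lengths are 10, 20, 10.

$$$$$$$$$$####################~~~~~~~~~~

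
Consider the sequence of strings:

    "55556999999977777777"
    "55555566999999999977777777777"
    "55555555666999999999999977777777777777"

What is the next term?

Each string has the form 5^{2n} 6^{n-1} 9^{3n+1} 7^{3n+2}, where the shown terms are n = 2, 3, 4.
For the next term, n = 5, so the run lengths are 10, 4, 16, 17.

55555555556666999999999999999977777777777777777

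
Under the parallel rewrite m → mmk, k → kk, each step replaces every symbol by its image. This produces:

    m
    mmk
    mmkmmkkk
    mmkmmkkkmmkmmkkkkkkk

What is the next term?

mmkmmkkkmmkmmkkkkkkkmmkmmkkkmmkmmkkkkkkkkkkkkkkk

Applying the rule to each of the 20 symbols of mmkmmkkkmmkmmkkkkkkk gives the pieces mmk mmk kk mmk mmk kk kk kk mmk mmk kk mmk mmk kk kk kk kk kk kk kk, which concatenate to the answer.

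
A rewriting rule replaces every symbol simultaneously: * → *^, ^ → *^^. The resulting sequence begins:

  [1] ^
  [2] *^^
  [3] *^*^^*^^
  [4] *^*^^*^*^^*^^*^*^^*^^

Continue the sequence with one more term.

*^*^^*^*^^*^^*^*^^*^*^^*^^*^*^^*^^*^*^^*^*^^*^^*^*^^*^^

Replace each of the 21 characters of *^*^^*^*^^*^^*^*^^*^^ in place — *^ *^^ *^ *^^ *^^ *^ *^^ *^ *^^ *^^ *^ *^^ *^^ *^ *^^ *^ *^^ *^^ *^ *^^ *^^ — and concatenate.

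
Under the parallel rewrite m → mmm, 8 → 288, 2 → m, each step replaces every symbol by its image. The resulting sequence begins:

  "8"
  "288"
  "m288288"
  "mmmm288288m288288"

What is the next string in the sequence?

φ(mmmm288288m288288) expands symbol-by-symbol to mmm mmm mmm mmm m 288 288 m 288 288 mmm m 288 288 m 288 288; joining the 17 pieces gives the next term.

mmmmmmmmmmmmm288288m288288mmmm288288m288288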